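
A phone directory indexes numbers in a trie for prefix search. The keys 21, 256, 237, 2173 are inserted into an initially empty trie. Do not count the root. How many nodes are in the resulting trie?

For each word, the new-node count is its length minus the longest prefix already in the trie:
  "21" → 2 new (2, 1)
  "256" → prefix "2" already present; 2 new (5, 6)
  "237" → prefix "2" already present; 2 new (3, 7)
  "2173" → prefix "21" already present; 2 new (7, 3)
Total nodes = 2 + 2 + 2 + 2 = 8

8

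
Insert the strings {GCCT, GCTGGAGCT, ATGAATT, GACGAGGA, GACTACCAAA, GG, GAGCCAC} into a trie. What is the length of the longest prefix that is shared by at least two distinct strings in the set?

3

Equivalently: take the maximum, over all pairs, of their longest common prefix length.
"GACGAGGA" and "GACTACCAAA" agree on "GAC" (3 characters) before diverging; nothing deeper is shared.
Longest shared-prefix length: 3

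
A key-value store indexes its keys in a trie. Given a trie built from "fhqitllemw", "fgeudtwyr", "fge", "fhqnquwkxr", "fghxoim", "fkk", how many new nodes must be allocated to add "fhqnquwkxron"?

Walking "fhqnquwkxron" from the root, the first 10 characters ("fhqnquwkxr") follow existing edges; "o" is the first miss.
Each of the 2 remaining characters creates one node.

2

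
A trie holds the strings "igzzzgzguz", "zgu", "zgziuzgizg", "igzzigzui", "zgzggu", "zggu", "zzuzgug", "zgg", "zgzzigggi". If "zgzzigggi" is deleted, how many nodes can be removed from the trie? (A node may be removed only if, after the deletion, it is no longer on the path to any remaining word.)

6

Walk "zgzzigggi" from the leaf back toward the root, removing each node that no remaining word uses.
The suffix "zigggi" (6 nodes) is used only by "zgzzigggi"; the node for "zgz" still has the child "i", so pruning stops there.
Nodes removed: 6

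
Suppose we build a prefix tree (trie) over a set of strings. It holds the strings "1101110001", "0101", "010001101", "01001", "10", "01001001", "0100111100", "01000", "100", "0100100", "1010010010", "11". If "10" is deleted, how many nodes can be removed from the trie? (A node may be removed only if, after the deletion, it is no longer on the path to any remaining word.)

After clearing the end-marker at "10", prune upward until reaching a node still needed by another word.
Every node on "10" is still needed (e.g. by "100"), so nothing is freed.
Nodes removed: 0

0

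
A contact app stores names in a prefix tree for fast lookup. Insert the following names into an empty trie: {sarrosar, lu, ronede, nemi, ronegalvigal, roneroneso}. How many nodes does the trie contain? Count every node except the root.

34

Insert word by word; a character creates a node only if that edge doesn't already exist:
  "sarrosar" → 8 new (s, a, r, r, o, s, a, r)
  "lu" → 2 new (l, u)
  "ronede" → 6 new (r, o, n, e, d, e)
  "nemi" → 4 new (n, e, m, i)
  "ronegalvigal" → prefix "rone" already present; 8 new (g, a, l, v, i, g, a, l)
  "roneroneso" → prefix "rone" already present; 6 new (r, o, n, e, s, o)
Total nodes = 8 + 2 + 6 + 4 + 8 + 6 = 34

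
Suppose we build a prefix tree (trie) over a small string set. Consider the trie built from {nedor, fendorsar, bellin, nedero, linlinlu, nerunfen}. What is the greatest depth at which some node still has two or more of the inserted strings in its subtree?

The deepest shared node is where two words last agree before diverging.
e.g. "nedero" and "nedor" share the prefix "ned" of length 3; no pair shares a longer one.
Longest shared-prefix length: 3

3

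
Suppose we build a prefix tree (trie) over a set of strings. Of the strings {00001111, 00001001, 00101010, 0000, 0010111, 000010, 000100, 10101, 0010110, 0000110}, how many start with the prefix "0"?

9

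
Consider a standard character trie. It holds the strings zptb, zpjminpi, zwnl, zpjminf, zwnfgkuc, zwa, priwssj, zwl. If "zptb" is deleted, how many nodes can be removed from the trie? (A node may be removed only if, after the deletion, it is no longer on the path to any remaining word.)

Walk "zptb" from the leaf back toward the root, removing each node that no remaining word uses.
The suffix "tb" (2 nodes) is used only by "zptb"; the node for "zp" still has the child "j", so pruning stops there.
Nodes removed: 2

2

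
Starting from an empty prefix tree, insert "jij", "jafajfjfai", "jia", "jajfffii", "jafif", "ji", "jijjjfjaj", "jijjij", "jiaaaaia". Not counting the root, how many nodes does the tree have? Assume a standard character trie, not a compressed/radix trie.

Trace insertions, counting only characters that open a new branch:
  "jij" → 3 new (j, i, j)
  "jafajfjfai" → prefix "j" already present; 9 new (a, f, a, j, f, j, f, a, i)
  "jia" → prefix "ji" already present; 1 new (a)
  "jajfffii" → prefix "ja" already present; 6 new (j, f, f, f, i, i)
  "jafif" → prefix "jaf" already present; 2 new (i, f)
  "ji" → prefix "ji" already present; 0 new (none)
  "jijjjfjaj" → prefix "jij" already present; 6 new (j, j, f, j, a, j)
  "jijjij" → prefix "jijj" already present; 2 new (i, j)
  "jiaaaaia" → prefix "jia" already present; 5 new (a, a, a, i, a)
Total nodes = 3 + 9 + 1 + 6 + 2 + 0 + 6 + 2 + 5 = 34

34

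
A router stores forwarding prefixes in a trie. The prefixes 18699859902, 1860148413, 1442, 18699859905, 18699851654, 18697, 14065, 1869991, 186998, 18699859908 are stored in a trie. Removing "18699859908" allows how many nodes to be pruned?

After clearing the end-marker at "18699859908", prune upward until reaching a node still needed by another word.
The suffix "8" (1 node) is used only by "18699859908"; the node for "1869985990" still has the child "2", so pruning stops there.
Nodes removed: 1

1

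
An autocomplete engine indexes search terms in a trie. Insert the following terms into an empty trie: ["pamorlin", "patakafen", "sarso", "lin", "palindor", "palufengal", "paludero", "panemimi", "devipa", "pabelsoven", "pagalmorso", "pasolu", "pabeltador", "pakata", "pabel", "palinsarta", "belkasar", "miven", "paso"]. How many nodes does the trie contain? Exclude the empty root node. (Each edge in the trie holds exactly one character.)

99

Trace insertions, counting only characters that open a new branch:
  "pamorlin" → 8 new (p, a, m, o, r, l, i, n)
  "patakafen" → prefix "pa" already present; 7 new (t, a, k, a, f, e, n)
  "sarso" → 5 new (s, a, r, s, o)
  "lin" → 3 new (l, i, n)
  "palindor" → prefix "pa" already present; 6 new (l, i, n, d, o, r)
  "palufengal" → prefix "pal" already present; 7 new (u, f, e, n, g, a, l)
  "paludero" → prefix "palu" already present; 4 new (d, e, r, o)
  "panemimi" → prefix "pa" already present; 6 new (n, e, m, i, m, i)
  "devipa" → 6 new (d, e, v, i, p, a)
  "pabelsoven" → prefix "pa" already present; 8 new (b, e, l, s, o, v, e, n)
  "pagalmorso" → prefix "pa" already present; 8 new (g, a, l, m, o, r, s, o)
  "pasolu" → prefix "pa" already present; 4 new (s, o, l, u)
  "pabeltador" → prefix "pabel" already present; 5 new (t, a, d, o, r)
  "pakata" → prefix "pa" already present; 4 new (k, a, t, a)
  "pabel" → prefix "pabel" already present; 0 new (none)
  "palinsarta" → prefix "palin" already present; 5 new (s, a, r, t, a)
  "belkasar" → 8 new (b, e, l, k, a, s, a, r)
  "miven" → 5 new (m, i, v, e, n)
  "paso" → prefix "paso" already present; 0 new (none)
Total nodes = 8 + 7 + 5 + 3 + 6 + 7 + 4 + 6 + 6 + 8 + 8 + 4 + 5 + 4 + 0 + 5 + 8 + 5 + 0 = 99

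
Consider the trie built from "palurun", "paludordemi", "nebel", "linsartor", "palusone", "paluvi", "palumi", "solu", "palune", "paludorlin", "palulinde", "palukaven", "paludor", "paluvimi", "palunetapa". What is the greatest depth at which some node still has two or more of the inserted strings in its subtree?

Look for the deepest trie node that still has at least two words in its subtree.
e.g. "paludor" and "paludordemi" share the prefix "paludor" of length 7; no pair shares a longer one.
Longest shared-prefix length: 7

7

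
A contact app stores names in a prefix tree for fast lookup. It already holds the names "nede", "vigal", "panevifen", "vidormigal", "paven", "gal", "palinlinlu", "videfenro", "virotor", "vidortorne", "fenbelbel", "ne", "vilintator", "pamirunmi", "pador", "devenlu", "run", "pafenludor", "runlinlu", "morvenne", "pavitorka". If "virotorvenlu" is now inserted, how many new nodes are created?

"virotor" is already a path in the trie; the remaining "venlu" must be added.
Each of the 5 remaining characters creates one node.

5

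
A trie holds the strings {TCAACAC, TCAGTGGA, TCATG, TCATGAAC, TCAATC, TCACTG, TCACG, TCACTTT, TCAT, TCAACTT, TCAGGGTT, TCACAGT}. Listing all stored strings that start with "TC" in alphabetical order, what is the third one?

Filter for "TC…" and sort: "TCAACAC", "TCAACTT", "TCAATC", "TCACAGT", "TCACG", "TCACTG", "TCACTTT", "TCAGGGTT", "TCAGTGGA", "TCAT", "TCATG", "TCATGAAC"
The 3rd is TCAATC.

TCAATC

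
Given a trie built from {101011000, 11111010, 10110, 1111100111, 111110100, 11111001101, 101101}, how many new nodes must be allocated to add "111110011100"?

"1111100111" is already a path in the trie; the remaining "00" must be added.
So 12 − 10 = 2 new nodes.

2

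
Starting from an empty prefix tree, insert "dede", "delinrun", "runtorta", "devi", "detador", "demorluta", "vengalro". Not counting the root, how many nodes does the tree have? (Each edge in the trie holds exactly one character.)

Count nodes per top-level branch (shared prefixes stored once):
  'd'-branch (dede, delinrun, demorluta, detador, devi): 24 nodes
  'r'-branch (runtorta): 8 nodes
  'v'-branch (vengalro): 8 nodes
Sum: 40

40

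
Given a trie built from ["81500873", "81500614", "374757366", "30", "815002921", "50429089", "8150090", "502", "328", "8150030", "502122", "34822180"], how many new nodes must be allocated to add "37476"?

1

The longest prefix of "37476" already in the trie is "3747" (length 4).
So 5 − 4 = 1 new nodes.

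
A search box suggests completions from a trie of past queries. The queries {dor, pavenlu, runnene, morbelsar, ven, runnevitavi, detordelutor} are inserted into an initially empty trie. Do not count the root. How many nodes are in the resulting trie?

46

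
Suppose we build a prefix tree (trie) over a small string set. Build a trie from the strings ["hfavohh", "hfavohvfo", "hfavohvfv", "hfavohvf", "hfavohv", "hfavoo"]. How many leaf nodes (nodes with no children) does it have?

4

Leaves are exactly the stored words that no other stored word extends.
Those words: "hfavohh", "hfavohvfo", "hfavohvfv", "hfavoo"
Leaf count: 4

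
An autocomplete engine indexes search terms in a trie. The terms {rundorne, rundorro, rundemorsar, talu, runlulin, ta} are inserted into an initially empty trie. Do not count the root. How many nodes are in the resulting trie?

26

Count nodes per top-level branch (shared prefixes stored once):
  'r'-branch (rundemorsar, rundorne, rundorro, runlulin): 22 nodes
  't'-branch (ta, talu): 4 nodes
Sum: 26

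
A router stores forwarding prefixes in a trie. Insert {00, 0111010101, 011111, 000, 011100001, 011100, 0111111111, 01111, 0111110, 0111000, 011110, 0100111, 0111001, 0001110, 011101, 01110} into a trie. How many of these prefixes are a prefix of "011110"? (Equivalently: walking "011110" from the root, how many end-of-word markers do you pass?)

Check each prefix of "011110" against the stored set — each match is an end-marker on the path.
Prefixes of the query that are stored words: "01111", "011110"
Count: 2

2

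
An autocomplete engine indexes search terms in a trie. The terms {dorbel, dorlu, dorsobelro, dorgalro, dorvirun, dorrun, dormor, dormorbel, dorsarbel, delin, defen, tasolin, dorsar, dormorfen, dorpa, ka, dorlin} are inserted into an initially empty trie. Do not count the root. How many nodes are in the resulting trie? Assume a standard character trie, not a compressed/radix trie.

62

For each word, the new-node count is its length minus the longest prefix already in the trie:
  "dorbel" → 6 new (d, o, r, b, e, l)
  "dorlu" → prefix "dor" already present; 2 new (l, u)
  "dorsobelro" → prefix "dor" already present; 7 new (s, o, b, e, l, r, o)
  "dorgalro" → prefix "dor" already present; 5 new (g, a, l, r, o)
  "dorvirun" → prefix "dor" already present; 5 new (v, i, r, u, n)
  "dorrun" → prefix "dor" already present; 3 new (r, u, n)
  "dormor" → prefix "dor" already present; 3 new (m, o, r)
  "dormorbel" → prefix "dormor" already present; 3 new (b, e, l)
  "dorsarbel" → prefix "dors" already present; 5 new (a, r, b, e, l)
  "delin" → prefix "d" already present; 4 new (e, l, i, n)
  "defen" → prefix "de" already present; 3 new (f, e, n)
  "tasolin" → 7 new (t, a, s, o, l, i, n)
  "dorsar" → prefix "dorsar" already present; 0 new (none)
  "dormorfen" → prefix "dormor" already present; 3 new (f, e, n)
  "dorpa" → prefix "dor" already present; 2 new (p, a)
  "ka" → 2 new (k, a)
  "dorlin" → prefix "dorl" already present; 2 new (i, n)
Total nodes = 6 + 2 + 7 + 5 + 5 + 3 + 3 + 3 + 5 + 4 + 3 + 7 + 0 + 3 + 2 + 2 + 2 = 62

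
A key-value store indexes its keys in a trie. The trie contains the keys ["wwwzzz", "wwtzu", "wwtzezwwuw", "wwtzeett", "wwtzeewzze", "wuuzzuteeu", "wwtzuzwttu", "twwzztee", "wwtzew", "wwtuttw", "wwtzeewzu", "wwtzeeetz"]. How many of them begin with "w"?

11

Traverse to the node for "w", then collect every word in that subtree.
Matches: "wuuzzuteeu", "wwtuttw", "wwtzeeetz", "wwtzeett", "wwtzeewzu", "wwtzeewzze", "wwtzew", "wwtzezwwuw", "wwtzu", "wwtzuzwttu", "wwwzzz"
Count: 11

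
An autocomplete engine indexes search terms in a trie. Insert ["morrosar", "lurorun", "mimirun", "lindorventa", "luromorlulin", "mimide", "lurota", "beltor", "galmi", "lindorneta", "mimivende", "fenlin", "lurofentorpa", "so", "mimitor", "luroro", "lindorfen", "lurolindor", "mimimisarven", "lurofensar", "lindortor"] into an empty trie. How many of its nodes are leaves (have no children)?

A leaf is a node with no children — equivalently, the end of a word that is not a proper prefix of any other stored word.
Those words: "beltor", "fenlin", "galmi", "lindorfen", "lindorneta", "lindortor", "lindorventa", "lurofensar", "lurofentorpa", "lurolindor", "luromorlulin", "luroro", "lurorun", "lurota", "mimide", "mimimisarven", "mimirun", "mimitor", "mimivende", "morrosar", "so"
Leaf count: 21

21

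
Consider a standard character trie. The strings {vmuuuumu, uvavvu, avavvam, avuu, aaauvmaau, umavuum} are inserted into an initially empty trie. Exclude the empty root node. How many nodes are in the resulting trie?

Insert word by word; a character creates a node only if that edge doesn't already exist:
  "vmuuuumu" → 8 new (v, m, u, u, u, u, m, u)
  "uvavvu" → 6 new (u, v, a, v, v, u)
  "avavvam" → 7 new (a, v, a, v, v, a, m)
  "avuu" → prefix "av" already present; 2 new (u, u)
  "aaauvmaau" → prefix "a" already present; 8 new (a, a, u, v, m, a, a, u)
  "umavuum" → prefix "u" already present; 6 new (m, a, v, u, u, m)
Total nodes = 8 + 6 + 7 + 2 + 8 + 6 = 37

37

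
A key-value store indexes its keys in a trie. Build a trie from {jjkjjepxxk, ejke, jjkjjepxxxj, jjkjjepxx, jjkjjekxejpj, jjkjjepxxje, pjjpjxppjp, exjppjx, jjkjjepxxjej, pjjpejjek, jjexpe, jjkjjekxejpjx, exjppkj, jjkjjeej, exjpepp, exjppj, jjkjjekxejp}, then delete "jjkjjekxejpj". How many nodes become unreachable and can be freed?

0

Walk "jjkjjekxejpj" from the leaf back toward the root, removing each node that no remaining word uses.
Every node on "jjkjjekxejpj" is still needed (e.g. by "jjkjjekxejpjx"), so nothing is freed.
Nodes removed: 0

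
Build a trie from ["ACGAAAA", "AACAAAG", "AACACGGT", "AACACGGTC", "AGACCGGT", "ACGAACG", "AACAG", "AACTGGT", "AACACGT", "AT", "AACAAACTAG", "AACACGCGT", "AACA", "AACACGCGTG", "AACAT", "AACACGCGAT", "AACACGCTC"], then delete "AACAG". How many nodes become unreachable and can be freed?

Walk "AACAG" from the leaf back toward the root, removing each node that no remaining word uses.
The suffix "G" (1 node) is used only by "AACAG"; the node for "AACA" still has the child "A", so pruning stops there.
Nodes removed: 1

1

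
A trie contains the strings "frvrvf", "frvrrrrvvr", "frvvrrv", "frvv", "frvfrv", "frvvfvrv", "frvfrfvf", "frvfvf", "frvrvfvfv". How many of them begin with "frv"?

9

Filter for entries beginning with "frv":
Matches: "frvfrfvf", "frvfrv", "frvfvf", "frvrrrrvvr", "frvrvf", "frvrvfvfv", "frvv", "frvvfvrv", "frvvrrv"
Count: 9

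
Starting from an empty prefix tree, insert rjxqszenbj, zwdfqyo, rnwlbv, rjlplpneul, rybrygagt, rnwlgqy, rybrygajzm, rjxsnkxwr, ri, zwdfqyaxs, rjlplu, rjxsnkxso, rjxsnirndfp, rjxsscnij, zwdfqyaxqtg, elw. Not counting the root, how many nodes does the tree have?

74

Insert word by word; a character creates a node only if that edge doesn't already exist:
  "rjxqszenbj" → 10 new (r, j, x, q, s, z, e, n, b, j)
  "zwdfqyo" → 7 new (z, w, d, f, q, y, o)
  "rnwlbv" → prefix "r" already present; 5 new (n, w, l, b, v)
  "rjlplpneul" → prefix "rj" already present; 8 new (l, p, l, p, n, e, u, l)
  "rybrygagt" → prefix "r" already present; 8 new (y, b, r, y, g, a, g, t)
  "rnwlgqy" → prefix "rnwl" already present; 3 new (g, q, y)
  "rybrygajzm" → prefix "rybryga" already present; 3 new (j, z, m)
  "rjxsnkxwr" → prefix "rjx" already present; 6 new (s, n, k, x, w, r)
  "ri" → prefix "r" already present; 1 new (i)
  "zwdfqyaxs" → prefix "zwdfqy" already present; 3 new (a, x, s)
  "rjlplu" → prefix "rjlpl" already present; 1 new (u)
  "rjxsnkxso" → prefix "rjxsnkx" already present; 2 new (s, o)
  "rjxsnirndfp" → prefix "rjxsn" already present; 6 new (i, r, n, d, f, p)
  "rjxsscnij" → prefix "rjxs" already present; 5 new (s, c, n, i, j)
  "zwdfqyaxqtg" → prefix "zwdfqyax" already present; 3 new (q, t, g)
  "elw" → 3 new (e, l, w)
Total nodes = 10 + 7 + 5 + 8 + 8 + 3 + 3 + 6 + 1 + 3 + 1 + 2 + 6 + 5 + 3 + 3 = 74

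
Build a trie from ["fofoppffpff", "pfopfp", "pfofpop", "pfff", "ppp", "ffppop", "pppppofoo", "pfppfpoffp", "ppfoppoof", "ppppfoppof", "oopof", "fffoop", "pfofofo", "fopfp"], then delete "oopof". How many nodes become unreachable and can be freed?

Walk "oopof" from the leaf back toward the root, removing each node that no remaining word uses.
No other word shares any prefix with "oopof", so all 5 of its nodes go.
Nodes removed: 5

5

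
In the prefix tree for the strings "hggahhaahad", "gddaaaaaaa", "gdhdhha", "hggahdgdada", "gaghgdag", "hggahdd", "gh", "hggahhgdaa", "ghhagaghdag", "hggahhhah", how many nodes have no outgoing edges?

Leaves are exactly the stored words that no other stored word extends.
Those words: "gaghgdag", "gddaaaaaaa", "gdhdhha", "ghhagaghdag", "hggahdd", "hggahdgdada", "hggahhaahad", "hggahhgdaa", "hggahhhah"
Leaf count: 9

9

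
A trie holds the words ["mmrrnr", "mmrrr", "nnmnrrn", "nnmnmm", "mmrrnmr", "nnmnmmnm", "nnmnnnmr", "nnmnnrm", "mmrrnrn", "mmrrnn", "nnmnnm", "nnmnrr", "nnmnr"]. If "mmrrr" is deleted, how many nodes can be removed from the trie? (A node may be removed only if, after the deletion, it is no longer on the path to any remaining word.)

1

After clearing the end-marker at "mmrrr", prune upward until reaching a node still needed by another word.
The suffix "r" (1 node) is used only by "mmrrr"; the node for "mmrr" still has the child "n", so pruning stops there.
Nodes removed: 1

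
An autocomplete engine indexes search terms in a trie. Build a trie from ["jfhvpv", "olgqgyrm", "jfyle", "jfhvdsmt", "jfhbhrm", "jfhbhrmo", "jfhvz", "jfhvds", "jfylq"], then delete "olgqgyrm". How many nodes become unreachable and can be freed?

8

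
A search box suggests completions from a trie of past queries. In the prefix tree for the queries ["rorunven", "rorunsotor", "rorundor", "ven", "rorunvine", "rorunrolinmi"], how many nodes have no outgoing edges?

Leaves are exactly the stored words that no other stored word extends.
Those words: "rorundor", "rorunrolinmi", "rorunsotor", "rorunven", "rorunvine", "ven"
Leaf count: 6

6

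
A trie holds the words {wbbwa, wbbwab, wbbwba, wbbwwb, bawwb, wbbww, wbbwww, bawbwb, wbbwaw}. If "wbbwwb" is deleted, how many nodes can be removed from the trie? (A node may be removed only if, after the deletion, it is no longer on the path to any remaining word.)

Walk "wbbwwb" from the leaf back toward the root, removing each node that no remaining word uses.
The suffix "b" (1 node) is used only by "wbbwwb"; the node for "wbbww" still has the child "w", so pruning stops there.
Nodes removed: 1

1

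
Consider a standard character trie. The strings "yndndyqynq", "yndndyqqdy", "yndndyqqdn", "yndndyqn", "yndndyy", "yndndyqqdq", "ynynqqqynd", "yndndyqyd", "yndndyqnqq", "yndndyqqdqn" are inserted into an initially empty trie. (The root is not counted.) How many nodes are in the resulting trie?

Trace insertions, counting only characters that open a new branch:
  "yndndyqynq" → 10 new (y, n, d, n, d, y, q, y, n, q)
  "yndndyqqdy" → prefix "yndndyq" already present; 3 new (q, d, y)
  "yndndyqqdn" → prefix "yndndyqqd" already present; 1 new (n)
  "yndndyqn" → prefix "yndndyq" already present; 1 new (n)
  "yndndyy" → prefix "yndndy" already present; 1 new (y)
  "yndndyqqdq" → prefix "yndndyqqd" already present; 1 new (q)
  "ynynqqqynd" → prefix "yn" already present; 8 new (y, n, q, q, q, y, n, d)
  "yndndyqyd" → prefix "yndndyqy" already present; 1 new (d)
  "yndndyqnqq" → prefix "yndndyqn" already present; 2 new (q, q)
  "yndndyqqdqn" → prefix "yndndyqqdq" already present; 1 new (n)
Total nodes = 10 + 3 + 1 + 1 + 1 + 1 + 8 + 1 + 2 + 1 = 29

29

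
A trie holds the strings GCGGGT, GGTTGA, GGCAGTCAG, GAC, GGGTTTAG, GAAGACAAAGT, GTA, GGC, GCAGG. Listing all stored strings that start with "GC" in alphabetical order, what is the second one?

Words with prefix "GC", in lexicographic order: "GCAGG", "GCGGGT"
Position 2: GCGGGT

GCGGGT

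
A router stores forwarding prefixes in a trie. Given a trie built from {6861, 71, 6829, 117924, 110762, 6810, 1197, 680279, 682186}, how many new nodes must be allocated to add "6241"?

"6" is already a path in the trie; the remaining "241" must be added.
New nodes needed: |"6241"| − 1 = 4 − 1 = 3.

3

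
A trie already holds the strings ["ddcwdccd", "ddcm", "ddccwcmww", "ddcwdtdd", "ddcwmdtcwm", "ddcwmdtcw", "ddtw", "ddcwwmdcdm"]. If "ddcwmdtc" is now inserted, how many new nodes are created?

Every character of "ddcwmdtc" already lies on an existing path (it is a prefix of some stored word).
No new nodes are needed: 0.

0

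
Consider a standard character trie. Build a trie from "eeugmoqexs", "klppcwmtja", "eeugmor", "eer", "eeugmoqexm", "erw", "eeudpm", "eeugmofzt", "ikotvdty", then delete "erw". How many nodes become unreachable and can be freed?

After clearing the end-marker at "erw", prune upward until reaching a node still needed by another word.
The suffix "rw" (2 nodes) is used only by "erw"; the node for "e" still has the child "e", so pruning stops there.
Nodes removed: 2

2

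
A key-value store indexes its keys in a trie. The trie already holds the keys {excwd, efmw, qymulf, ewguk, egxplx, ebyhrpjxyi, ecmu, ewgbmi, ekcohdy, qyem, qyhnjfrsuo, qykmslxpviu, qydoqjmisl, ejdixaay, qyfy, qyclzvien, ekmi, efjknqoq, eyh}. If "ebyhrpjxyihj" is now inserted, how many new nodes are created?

"ebyhrpjxyi" is already a path in the trie; the remaining "hj" must be added.
Each of the 2 remaining characters creates one node.

2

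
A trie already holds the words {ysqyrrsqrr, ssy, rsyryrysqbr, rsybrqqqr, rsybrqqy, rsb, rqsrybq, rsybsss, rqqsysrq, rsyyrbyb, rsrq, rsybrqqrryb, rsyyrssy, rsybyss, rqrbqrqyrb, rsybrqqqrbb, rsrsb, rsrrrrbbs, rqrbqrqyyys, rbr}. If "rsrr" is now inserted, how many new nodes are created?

"rsrr" is already a full path in the trie; only an end-marker is added.
No new nodes are needed: 0.

0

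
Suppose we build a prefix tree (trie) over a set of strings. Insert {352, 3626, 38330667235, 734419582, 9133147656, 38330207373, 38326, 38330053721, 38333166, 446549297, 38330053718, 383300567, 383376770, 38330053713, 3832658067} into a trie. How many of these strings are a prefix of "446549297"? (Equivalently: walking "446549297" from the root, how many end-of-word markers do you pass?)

Walk "446549297" from the root; an end-of-word marker is hit whenever a stored word is a prefix of "446549297".
Prefixes of the query that are stored words: "446549297"
Count: 1

1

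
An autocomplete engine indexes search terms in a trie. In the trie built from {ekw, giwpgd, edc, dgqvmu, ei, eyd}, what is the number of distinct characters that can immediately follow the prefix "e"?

4

Walk "e" from the root, arriving at one node.
Distinct next characters after "e": d, i, k, y.
That node has 4 child edges.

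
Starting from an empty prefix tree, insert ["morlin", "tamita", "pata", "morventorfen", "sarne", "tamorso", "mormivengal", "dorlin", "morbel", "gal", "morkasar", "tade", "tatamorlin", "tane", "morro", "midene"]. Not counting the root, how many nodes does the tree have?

78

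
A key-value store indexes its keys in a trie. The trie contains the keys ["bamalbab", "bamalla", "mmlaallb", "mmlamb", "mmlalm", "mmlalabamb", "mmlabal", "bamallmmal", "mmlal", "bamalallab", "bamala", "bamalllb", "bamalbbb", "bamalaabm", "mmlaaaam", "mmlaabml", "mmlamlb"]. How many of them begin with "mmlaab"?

Traverse to the node for "mmlaab", then collect every word in that subtree.
Matches: "mmlaabml"
Count: 1

1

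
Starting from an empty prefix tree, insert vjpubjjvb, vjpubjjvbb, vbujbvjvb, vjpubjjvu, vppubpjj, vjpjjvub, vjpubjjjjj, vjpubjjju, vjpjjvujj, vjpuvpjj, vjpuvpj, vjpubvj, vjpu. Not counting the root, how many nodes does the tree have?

43

Count nodes per top-level branch (shared prefixes stored once):
  'v'-branch (vbujbvjvb, vjpjjvub, vjpjjvujj, vjpu, vjpubjjjjj, vjpubjjju, vjpubjjvb, vjpubjjvbb, vjpubjjvu, vjpubvj, vjpuvpj, vjpuvpjj, vppubpjj): 43 nodes
Sum: 43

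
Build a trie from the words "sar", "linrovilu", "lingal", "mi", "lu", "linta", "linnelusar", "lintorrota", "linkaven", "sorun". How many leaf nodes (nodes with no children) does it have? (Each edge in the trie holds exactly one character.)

10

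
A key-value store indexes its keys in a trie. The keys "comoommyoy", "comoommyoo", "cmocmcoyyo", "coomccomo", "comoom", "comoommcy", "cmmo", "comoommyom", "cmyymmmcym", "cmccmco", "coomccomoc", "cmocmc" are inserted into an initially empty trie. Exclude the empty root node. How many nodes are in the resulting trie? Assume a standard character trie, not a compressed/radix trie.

Count nodes per top-level branch (shared prefixes stored once):
  'c'-branch (cmccmco, cmmo, cmocmc, cmocmcoyyo, cmyymmmcym, comoom, comoommcy, comoommyom, comoommyoo, comoommyoy, coomccomo, coomccomoc): 46 nodes
Sum: 46

46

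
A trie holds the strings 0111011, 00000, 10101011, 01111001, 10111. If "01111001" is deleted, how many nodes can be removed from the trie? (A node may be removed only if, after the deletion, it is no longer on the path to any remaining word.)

Walk "01111001" from the leaf back toward the root, removing each node that no remaining word uses.
The suffix "1001" (4 nodes) is used only by "01111001"; the node for "0111" still has the child "0", so pruning stops there.
Nodes removed: 4

4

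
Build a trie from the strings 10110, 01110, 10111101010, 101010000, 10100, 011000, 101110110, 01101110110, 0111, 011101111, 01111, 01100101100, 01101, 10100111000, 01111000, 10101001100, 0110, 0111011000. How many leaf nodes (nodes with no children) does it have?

12

Leaves are exactly the stored words that no other stored word extends.
Those words: "011000", "01100101100", "01101110110", "0111011000", "011101111", "01111000", "10100111000", "101010000", "10101001100", "10110", "101110110", "10111101010"
Leaf count: 12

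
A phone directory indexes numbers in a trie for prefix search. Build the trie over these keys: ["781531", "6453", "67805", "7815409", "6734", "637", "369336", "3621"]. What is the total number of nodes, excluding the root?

Trie structure (* marks end of a word):
(root)
├─ 3
│  └─ 6
│     ├─ 2
│     │  └─ 1 *
│     └─ 9
│        └─ 3
│           └─ 3
│              └─ 6 *
├─ 6
│  ├─ 3
│  │  └─ 7 *
│  ├─ 4
│  │  └─ 5
│  │     └─ 3 *
│  └─ 7
│     ├─ 3
│     │  └─ 4 *
│     └─ 8
│        └─ 0
│           └─ 5 *
└─ 7
   └─ 8
      └─ 1
         └─ 5
            ├─ 3
            │  └─ 1 *
            └─ 4
               └─ 0
                  └─ 9 *
Counting every labelled node above: 29.

29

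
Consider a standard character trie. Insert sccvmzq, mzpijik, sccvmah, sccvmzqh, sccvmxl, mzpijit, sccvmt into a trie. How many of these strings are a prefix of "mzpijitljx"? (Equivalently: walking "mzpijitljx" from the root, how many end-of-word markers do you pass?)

1

Walk "mzpijitljx" from the root; an end-of-word marker is hit whenever a stored word is a prefix of "mzpijitljx".
Prefixes of the query that are stored words: "mzpijit"
Count: 1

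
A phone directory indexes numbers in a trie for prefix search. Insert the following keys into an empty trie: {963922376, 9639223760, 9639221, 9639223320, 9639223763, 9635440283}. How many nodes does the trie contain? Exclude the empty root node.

22

Count nodes per top-level branch (shared prefixes stored once):
  '9'-branch (9635440283, 9639221, 9639223320, 963922376, 9639223760, 9639223763): 22 nodes
Sum: 22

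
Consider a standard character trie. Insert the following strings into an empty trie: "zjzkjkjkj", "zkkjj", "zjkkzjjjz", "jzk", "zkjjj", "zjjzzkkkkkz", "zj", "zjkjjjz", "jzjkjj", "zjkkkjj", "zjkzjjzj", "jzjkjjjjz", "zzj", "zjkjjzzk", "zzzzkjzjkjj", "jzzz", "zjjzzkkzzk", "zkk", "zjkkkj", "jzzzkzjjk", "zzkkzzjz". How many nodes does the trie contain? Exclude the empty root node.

84

Count nodes per top-level branch (shared prefixes stored once):
  'j'-branch (jzjkjj, jzjkjjjjz, jzk, jzzz, jzzzkzjjk): 17 nodes
  'z'-branch (zj, zjjzzkkkkkz, zjjzzkkzzk, zjkjjjz, zjkjjzzk, zjkkkj, zjkkkjj, zjkkzjjjz, zjkzjjzj, zjzkjkjkj, zkjjj, zkk, zkkjj, zzj, zzkkzzjz, zzzzkjzjkjj): 67 nodes
Sum: 84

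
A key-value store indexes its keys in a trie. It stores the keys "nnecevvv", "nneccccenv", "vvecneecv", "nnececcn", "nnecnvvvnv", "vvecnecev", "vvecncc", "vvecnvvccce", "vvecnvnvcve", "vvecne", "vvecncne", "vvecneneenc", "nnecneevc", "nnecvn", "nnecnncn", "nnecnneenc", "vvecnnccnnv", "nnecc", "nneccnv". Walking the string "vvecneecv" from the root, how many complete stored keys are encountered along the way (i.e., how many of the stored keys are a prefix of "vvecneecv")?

Check each prefix of "vvecneecv" against the stored set — each match is an end-marker on the path.
Prefixes of the query that are stored words: "vvecne", "vvecneecv"
Count: 2

2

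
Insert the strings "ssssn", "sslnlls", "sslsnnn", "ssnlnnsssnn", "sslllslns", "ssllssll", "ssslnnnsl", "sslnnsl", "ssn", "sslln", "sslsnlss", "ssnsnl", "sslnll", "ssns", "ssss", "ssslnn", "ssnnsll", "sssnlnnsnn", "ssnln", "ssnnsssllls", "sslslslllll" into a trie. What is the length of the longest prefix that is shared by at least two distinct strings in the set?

Equivalently: take the maximum, over all pairs, of their longest common prefix length.
"sslnll" and "sslnlls" agree on "sslnll" (6 characters) before diverging; nothing deeper is shared.
Longest shared-prefix length: 6

6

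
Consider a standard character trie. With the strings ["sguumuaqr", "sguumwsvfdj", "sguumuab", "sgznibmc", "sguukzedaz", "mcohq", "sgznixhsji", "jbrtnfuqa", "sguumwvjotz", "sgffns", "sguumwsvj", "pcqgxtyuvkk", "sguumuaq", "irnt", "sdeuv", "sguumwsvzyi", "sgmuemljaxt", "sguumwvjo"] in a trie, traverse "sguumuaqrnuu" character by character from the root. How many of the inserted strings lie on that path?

Check each prefix of "sguumuaqrnuu" against the stored set — each match is an end-marker on the path.
Prefixes of the query that are stored words: "sguumuaq", "sguumuaqr"
Count: 2

2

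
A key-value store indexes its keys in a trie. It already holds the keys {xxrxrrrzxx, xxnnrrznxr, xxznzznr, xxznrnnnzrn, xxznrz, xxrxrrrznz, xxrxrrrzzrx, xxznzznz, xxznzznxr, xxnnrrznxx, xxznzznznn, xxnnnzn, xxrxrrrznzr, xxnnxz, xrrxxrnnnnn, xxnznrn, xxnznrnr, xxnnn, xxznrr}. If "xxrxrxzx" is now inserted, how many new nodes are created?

3

"xxrxr" is already a path in the trie; the remaining "xzx" must be added.
New nodes needed: |"xxrxrxzx"| − 5 = 8 − 5 = 3.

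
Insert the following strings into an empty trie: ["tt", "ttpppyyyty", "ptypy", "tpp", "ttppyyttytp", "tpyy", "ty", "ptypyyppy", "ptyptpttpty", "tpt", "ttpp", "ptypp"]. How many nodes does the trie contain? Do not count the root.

Trace insertions, counting only characters that open a new branch:
  "tt" → 2 new (t, t)
  "ttpppyyyty" → prefix "tt" already present; 8 new (p, p, p, y, y, y, t, y)
  "ptypy" → 5 new (p, t, y, p, y)
  "tpp" → prefix "t" already present; 2 new (p, p)
  "ttppyyttytp" → prefix "ttpp" already present; 7 new (y, y, t, t, y, t, p)
  "tpyy" → prefix "tp" already present; 2 new (y, y)
  "ty" → prefix "t" already present; 1 new (y)
  "ptypyyppy" → prefix "ptypy" already present; 4 new (y, p, p, y)
  "ptyptpttpty" → prefix "ptyp" already present; 7 new (t, p, t, t, p, t, y)
  "tpt" → prefix "tp" already present; 1 new (t)
  "ttpp" → prefix "ttpp" already present; 0 new (none)
  "ptypp" → prefix "ptyp" already present; 1 new (p)
Total nodes = 2 + 8 + 5 + 2 + 7 + 2 + 1 + 4 + 7 + 1 + 0 + 1 = 40

40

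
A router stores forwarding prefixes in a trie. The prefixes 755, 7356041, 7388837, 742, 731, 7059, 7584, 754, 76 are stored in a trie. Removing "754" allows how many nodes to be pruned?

1

After clearing the end-marker at "754", prune upward until reaching a node still needed by another word.
The suffix "4" (1 node) is used only by "754"; the node for "75" still has the child "5", so pruning stops there.
Nodes removed: 1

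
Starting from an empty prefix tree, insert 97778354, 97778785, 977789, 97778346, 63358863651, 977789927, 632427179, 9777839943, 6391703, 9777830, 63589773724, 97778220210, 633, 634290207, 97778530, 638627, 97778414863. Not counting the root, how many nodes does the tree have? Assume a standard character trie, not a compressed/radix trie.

80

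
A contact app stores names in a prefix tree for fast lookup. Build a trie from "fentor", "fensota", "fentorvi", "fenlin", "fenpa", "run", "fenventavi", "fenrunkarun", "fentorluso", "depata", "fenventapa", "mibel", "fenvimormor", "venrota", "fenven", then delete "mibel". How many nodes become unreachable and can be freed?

5

Walk "mibel" from the leaf back toward the root, removing each node that no remaining word uses.
No other word shares any prefix with "mibel", so all 5 of its nodes go.
Nodes removed: 5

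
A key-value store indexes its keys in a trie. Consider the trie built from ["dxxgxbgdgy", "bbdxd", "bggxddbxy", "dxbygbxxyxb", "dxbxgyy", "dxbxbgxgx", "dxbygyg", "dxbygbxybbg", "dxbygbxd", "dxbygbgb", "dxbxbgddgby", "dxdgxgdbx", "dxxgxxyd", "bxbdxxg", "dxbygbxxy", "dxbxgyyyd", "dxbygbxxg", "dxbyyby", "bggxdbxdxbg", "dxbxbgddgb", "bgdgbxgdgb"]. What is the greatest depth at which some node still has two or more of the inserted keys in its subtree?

Equivalently: take the maximum, over all pairs, of their longest common prefix length.
e.g. "dxbxbgddgb" and "dxbxbgddgby" share the prefix "dxbxbgddgb" of length 10; no pair shares a longer one.
Longest shared-prefix length: 10

10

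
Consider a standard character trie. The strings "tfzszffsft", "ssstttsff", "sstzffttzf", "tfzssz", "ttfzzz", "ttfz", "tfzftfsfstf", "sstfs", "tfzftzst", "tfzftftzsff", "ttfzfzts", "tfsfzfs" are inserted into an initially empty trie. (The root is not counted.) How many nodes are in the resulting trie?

Count nodes per top-level branch (shared prefixes stored once):
  's'-branch (ssstttsff, sstfs, sstzffttzf): 19 nodes
  't'-branch (tfsfzfs, tfzftfsfstf, tfzftftzsff, tfzftzst, tfzssz, tfzszffsft, ttfz, ttfzfzts, ttfzzz): 42 nodes
Sum: 61

61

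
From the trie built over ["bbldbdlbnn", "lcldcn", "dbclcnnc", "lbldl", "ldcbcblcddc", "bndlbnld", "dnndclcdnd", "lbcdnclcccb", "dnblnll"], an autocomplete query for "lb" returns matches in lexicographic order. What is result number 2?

Words with prefix "lb", in lexicographic order: "lbcdnclcccb", "lbldl"
Position 2: lbldl

lbldl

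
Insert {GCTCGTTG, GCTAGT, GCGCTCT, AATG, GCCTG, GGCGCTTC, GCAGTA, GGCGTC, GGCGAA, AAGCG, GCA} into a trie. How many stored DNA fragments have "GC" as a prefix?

6

Traverse to the node for "GC", then collect every word in that subtree.
Words under "GC": GCA, GCAGTA, GCCTG, GCGCTCT, GCTAGT, GCTCGTTG
Count: 6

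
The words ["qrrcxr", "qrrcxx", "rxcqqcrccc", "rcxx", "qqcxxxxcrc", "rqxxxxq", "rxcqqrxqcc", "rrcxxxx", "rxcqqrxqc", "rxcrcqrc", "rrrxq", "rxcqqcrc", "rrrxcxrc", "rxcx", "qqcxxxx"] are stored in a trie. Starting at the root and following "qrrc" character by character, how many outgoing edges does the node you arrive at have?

1

The children of the "qrrc" node are the distinct next characters among strings starting with "qrrc".
Distinct next characters after "qrrc": x.
That node has 1 child edge.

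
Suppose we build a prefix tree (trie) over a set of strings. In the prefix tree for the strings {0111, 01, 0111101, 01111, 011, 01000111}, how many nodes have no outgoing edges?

A leaf is a node with no children — equivalently, the end of a word that is not a proper prefix of any other stored word.
Those words: "01000111", "0111101"
Leaf count: 2

2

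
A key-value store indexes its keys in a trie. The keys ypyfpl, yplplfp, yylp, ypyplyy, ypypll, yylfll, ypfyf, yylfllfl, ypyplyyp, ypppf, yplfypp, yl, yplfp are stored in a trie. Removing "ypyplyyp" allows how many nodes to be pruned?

1

A node on "ypyplyyp"'s path can go only if nothing else ends at it or branches off below it.
The suffix "p" (1 node) is used only by "ypyplyyp"; "ypyplyy" is itself a stored word, so pruning stops there.
Nodes removed: 1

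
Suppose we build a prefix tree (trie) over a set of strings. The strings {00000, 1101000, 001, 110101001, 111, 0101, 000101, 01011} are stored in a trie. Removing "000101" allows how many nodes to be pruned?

3

A node on "000101"'s path can go only if nothing else ends at it or branches off below it.
The suffix "101" (3 nodes) is used only by "000101"; the node for "000" still has the child "0", so pruning stops there.
Nodes removed: 3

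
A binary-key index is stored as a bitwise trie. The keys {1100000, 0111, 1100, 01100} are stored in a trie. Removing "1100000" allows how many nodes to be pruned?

3

After clearing the end-marker at "1100000", prune upward until reaching a node still needed by another word.
The suffix "000" (3 nodes) is used only by "1100000"; "1100" is itself a stored word, so pruning stops there.
Nodes removed: 3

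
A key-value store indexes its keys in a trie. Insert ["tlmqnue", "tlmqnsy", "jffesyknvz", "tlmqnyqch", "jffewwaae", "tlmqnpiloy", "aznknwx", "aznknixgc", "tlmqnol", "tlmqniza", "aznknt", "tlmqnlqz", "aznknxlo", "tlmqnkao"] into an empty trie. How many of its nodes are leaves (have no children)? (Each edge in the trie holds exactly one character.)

14

Leaves are exactly the stored words that no other stored word extends.
Those words: "aznknixgc", "aznknt", "aznknwx", "aznknxlo", "jffesyknvz", "jffewwaae", "tlmqniza", "tlmqnkao", "tlmqnlqz", "tlmqnol", "tlmqnpiloy", "tlmqnsy", "tlmqnue", "tlmqnyqch"
Leaf count: 14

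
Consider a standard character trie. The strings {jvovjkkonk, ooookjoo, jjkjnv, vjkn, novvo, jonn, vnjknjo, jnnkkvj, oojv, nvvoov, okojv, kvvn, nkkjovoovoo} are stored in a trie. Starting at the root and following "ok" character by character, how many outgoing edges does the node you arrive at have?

1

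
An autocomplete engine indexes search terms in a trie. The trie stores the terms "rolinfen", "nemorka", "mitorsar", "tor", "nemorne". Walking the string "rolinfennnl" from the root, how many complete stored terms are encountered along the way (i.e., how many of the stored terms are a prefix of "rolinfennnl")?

1

Walk "rolinfennnl" from the root; an end-of-word marker is hit whenever a stored word is a prefix of "rolinfennnl".
Prefixes of the query that are stored words: "rolinfen"
Count: 1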